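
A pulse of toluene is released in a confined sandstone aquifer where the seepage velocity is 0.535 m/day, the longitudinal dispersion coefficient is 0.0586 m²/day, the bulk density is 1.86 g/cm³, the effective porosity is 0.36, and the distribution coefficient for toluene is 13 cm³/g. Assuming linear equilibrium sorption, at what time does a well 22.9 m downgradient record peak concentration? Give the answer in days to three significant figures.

Retardation factor R = 1 + ρ_b·K_d/n = 1 + 1.86 × 13/0.36 = 68.17.
Sorption retards both mechanisms: v_R = v/R = 0.007848 m/day, D_R = D/R = 0.0008596 m²/day.
Peak time from v_R²t² + 2D_R t − x² = 0: t = (√(D_R² + v_R²x²) − D_R)/v_R².
√(D_R² + v_R²x²) = √(0.0008596² + 0.007848² × 22.9²) = 0.1797; v_R² = 6.159e-05.
t = (0.1797 − 0.0008596)/6.159e-05 = 2900 days.

2900 days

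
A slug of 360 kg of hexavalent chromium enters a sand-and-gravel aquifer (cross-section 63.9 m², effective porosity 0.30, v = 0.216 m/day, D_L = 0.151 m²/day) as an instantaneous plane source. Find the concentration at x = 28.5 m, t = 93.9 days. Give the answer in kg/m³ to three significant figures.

0.428 kg/m³

For an instantaneous plane source, C(x,t) = M/(n_e·A·√(4πDt)) · exp(−(x−vt)²/(4Dt)), with n_e·A the pore (flow) area.
Plume center vt = 0.216 × 93.9 = 20.2824 m, so the well at 28.5 m is 8.2176 m downgradient of the peak.
√(4πDt) = 13.35 m, giving peak height M/(n_e·A·√(4πDt)) = 360/(0.30 × 63.9 × 13.35) = 1.407 kg/m³.
(x−vt)²/(4Dt) = (8.2176)²/(4 × 0.151 × 93.9) = 1.191; exp(−1.191) = 0.3039.
C = 1.407 × 0.3039 = 0.428 kg/m³.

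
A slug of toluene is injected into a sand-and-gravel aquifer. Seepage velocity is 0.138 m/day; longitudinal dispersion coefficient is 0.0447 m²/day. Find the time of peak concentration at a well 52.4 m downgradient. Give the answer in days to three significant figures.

377 days

For the 1D instantaneous-source solution, setting ∂C/∂t = 0 at fixed x gives v²t² + 2Dt − x² = 0, so t = (√(D² + v²x²) − D)/v².
√(D² + v²x²) = √(0.0447² + 0.138² × 52.4²) = 7.231; v² = 0.019044.
t = (7.231 − 0.0447)/0.019044 = 377 days (vs. the pure-advection estimate x/v = 380 d).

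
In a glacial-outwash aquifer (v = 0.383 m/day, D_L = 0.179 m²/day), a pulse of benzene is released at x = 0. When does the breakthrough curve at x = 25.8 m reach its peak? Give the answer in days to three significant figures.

66.2 days

For the 1D instantaneous-source solution, setting ∂C/∂t = 0 at fixed x gives v²t² + 2Dt − x² = 0, so t = (√(D² + v²x²) − D)/v².
√(D² + v²x²) = √(0.179² + 0.383² × 25.8²) = 9.883; v² = 0.146689.
t = (9.883 − 0.179)/0.146689 = 66.2 days (vs. the pure-advection estimate x/v = 67.4 d).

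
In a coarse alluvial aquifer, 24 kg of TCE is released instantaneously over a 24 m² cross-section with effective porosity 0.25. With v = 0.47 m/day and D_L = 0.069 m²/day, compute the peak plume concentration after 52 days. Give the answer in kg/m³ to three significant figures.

The peak of an instantaneous 1D plume sits at x = vt; there the Gaussian factor is 1 and C_max = M/(n_e·A·√(4πDt)), where n_e·A is the pore area the mass is dissolved in.
√(4πDt) = √(4π × 0.069 × 52) = 6.715 m, so C_max = 24/(0.25 × 24 × 6.715) = 0.596 kg/m³.

0.596 kg/m³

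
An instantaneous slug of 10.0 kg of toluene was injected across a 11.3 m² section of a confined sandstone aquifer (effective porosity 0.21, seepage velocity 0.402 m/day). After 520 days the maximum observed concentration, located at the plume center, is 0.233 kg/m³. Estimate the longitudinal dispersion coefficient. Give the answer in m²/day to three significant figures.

At the plume center C_max = M/(n_e·A·√(4πDt)), so D = M²/(4πt·(n_e·A·C_max)²).
n_e·A·C_max = 0.21 × 11.3 × 0.233 = 0.5529 kg/m.
D = 10.0²/(4π × 520 × 0.5529²) = 0.0501 m²/day.

0.0501 m²/day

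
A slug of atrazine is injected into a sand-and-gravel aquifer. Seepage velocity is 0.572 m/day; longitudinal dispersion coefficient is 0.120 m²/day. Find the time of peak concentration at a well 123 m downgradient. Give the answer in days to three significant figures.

For the 1D instantaneous-source solution, setting ∂C/∂t = 0 at fixed x gives v²t² + 2Dt − x² = 0, so t = (√(D² + v²x²) − D)/v².
√(D² + v²x²) = √(0.120² + 0.572² × 123²) = 70.36; v² = 0.327184.
t = (70.36 − 0.120)/0.327184 = 215 days (vs. the pure-advection estimate x/v = 215 d).

215 days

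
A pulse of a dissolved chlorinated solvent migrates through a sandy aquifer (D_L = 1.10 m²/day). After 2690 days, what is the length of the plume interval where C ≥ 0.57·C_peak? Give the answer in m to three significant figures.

163 m

The plume is Gaussian with σ = √(2Dt) = √(2 × 1.10 × 2690) = 76.93 m.
C/C_peak = exp(−Δx²/(2σ²)) = 0.57 ⇒ Δx = σ·√(−2 ln 0.57) = 76.93 × 1.060 = 81.55 m.
Width = 2Δx = 163 m.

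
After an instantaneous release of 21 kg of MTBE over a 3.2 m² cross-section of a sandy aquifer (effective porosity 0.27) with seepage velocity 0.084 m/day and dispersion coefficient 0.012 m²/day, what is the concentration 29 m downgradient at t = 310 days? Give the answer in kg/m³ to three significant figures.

For an instantaneous plane source, C(x,t) = M/(n_e·A·√(4πDt)) · exp(−(x−vt)²/(4Dt)), with n_e·A the pore (flow) area.
Plume center vt = 0.084 × 310 = 26.04 m, so the well at 29 m is 2.96 m downgradient of the peak.
√(4πDt) = 6.837 m, giving peak height M/(n_e·A·√(4πDt)) = 21/(0.27 × 3.2 × 6.837) = 3.555 kg/m³.
(x−vt)²/(4Dt) = (2.96)²/(4 × 0.012 × 310) = 0.5888; exp(−0.5888) = 0.5550.
C = 3.555 × 0.5550 = 1.97 kg/m³.

1.97 kg/m³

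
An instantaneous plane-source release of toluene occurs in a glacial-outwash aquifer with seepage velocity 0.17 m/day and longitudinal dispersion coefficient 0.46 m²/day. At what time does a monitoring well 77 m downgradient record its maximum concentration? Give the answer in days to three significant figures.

437 days

For the 1D instantaneous-source solution, setting ∂C/∂t = 0 at fixed x gives v²t² + 2Dt − x² = 0, so t = (√(D² + v²x²) − D)/v².
√(D² + v²x²) = √(0.46² + 0.17² × 77²) = 13.10; v² = 0.0289.
t = (13.10 − 0.46)/0.0289 = 437 days (vs. the pure-advection estimate x/v = 453 d).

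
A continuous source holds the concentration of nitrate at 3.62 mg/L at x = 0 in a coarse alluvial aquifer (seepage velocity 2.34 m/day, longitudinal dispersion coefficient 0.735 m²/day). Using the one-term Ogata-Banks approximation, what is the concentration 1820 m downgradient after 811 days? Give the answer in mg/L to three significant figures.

For a continuous step input, C/C₀ ≈ ½·erfc((x−vt)/(2√(Dt))).
vt = 2.34 × 811 = 1897.74 m and 2√(Dt) = 2√(0.735 × 811) = 48.83 m.
Argument (x−vt)/(2√(Dt)) = (1820 − 1897.74)/48.83 = -1.592; ½·erfc(-1.592) = 0.9878.
C = 3.62 × 0.9878 = 3.58 mg/L.

3.58 mg/L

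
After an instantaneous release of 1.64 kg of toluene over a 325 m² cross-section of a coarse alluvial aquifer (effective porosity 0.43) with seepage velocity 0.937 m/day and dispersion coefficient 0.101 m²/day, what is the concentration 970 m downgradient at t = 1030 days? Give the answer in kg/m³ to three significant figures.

0.000306 kg/m³

For an instantaneous plane source, C(x,t) = M/(n_e·A·√(4πDt)) · exp(−(x−vt)²/(4Dt)), with n_e·A the pore (flow) area.
Plume center vt = 0.937 × 1030 = 965.11 m, so the well at 970 m is 4.89 m downgradient of the peak.
√(4πDt) = 36.16 m, giving peak height M/(n_e·A·√(4πDt)) = 1.64/(0.43 × 325 × 36.16) = 0.0003245 kg/m³.
(x−vt)²/(4Dt) = (4.89)²/(4 × 0.101 × 1030) = 0.05746; exp(−0.05746) = 0.9442.
C = 0.0003245 × 0.9442 = 0.000306 kg/m³.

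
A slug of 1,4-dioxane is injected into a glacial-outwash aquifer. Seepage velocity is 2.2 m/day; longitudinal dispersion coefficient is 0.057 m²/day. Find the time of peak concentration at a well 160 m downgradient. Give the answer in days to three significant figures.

72.7 days

For the 1D instantaneous-source solution, setting ∂C/∂t = 0 at fixed x gives v²t² + 2Dt − x² = 0, so t = (√(D² + v²x²) − D)/v².
√(D² + v²x²) = √(0.057² + 2.2² × 160²) = 352.0; v² = 4.84.
t = (352.0 − 0.057)/4.84 = 72.7 days (vs. the pure-advection estimate x/v = 72.7 d).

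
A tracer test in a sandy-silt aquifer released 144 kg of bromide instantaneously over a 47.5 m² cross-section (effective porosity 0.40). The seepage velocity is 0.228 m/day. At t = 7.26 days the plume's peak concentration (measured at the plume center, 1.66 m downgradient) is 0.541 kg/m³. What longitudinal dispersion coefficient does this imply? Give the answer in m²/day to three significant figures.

2.15 m²/day

At the plume center C_max = M/(n_e·A·√(4πDt)), so D = M²/(4πt·(n_e·A·C_max)²).
n_e·A·C_max = 0.40 × 47.5 × 0.541 = 10.28 kg/m.
D = 144²/(4π × 7.26 × 10.28²) = 2.15 m²/day.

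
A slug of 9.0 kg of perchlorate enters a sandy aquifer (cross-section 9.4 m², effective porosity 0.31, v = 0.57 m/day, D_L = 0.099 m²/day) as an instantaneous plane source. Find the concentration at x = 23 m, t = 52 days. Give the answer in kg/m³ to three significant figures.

For an instantaneous plane source, C(x,t) = M/(n_e·A·√(4πDt)) · exp(−(x−vt)²/(4Dt)), with n_e·A the pore (flow) area.
Plume center vt = 0.57 × 52 = 29.64 m, so the well at 23 m is 6.64 m upgradient of the peak.
√(4πDt) = 8.043 m, giving peak height M/(n_e·A·√(4πDt)) = 9.0/(0.31 × 9.4 × 8.043) = 0.3840 kg/m³.
(x−vt)²/(4Dt) = (-6.64)²/(4 × 0.099 × 52) = 2.141; exp(−2.141) = 0.1175.
C = 0.3840 × 0.1175 = 0.0451 kg/m³.

0.0451 kg/m³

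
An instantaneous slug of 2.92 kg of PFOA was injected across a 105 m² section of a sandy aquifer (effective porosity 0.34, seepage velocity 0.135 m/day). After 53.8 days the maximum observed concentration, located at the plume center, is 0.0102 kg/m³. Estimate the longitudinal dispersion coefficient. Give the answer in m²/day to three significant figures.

0.0951 m²/day

At the plume center C_max = M/(n_e·A·√(4πDt)), so D = M²/(4πt·(n_e·A·C_max)²).
n_e·A·C_max = 0.34 × 105 × 0.0102 = 0.3641 kg/m.
D = 2.92²/(4π × 53.8 × 0.3641²) = 0.0951 m²/day.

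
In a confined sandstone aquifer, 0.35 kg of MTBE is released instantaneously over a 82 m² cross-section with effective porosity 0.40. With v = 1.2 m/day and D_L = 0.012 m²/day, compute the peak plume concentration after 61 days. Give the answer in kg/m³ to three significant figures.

0.00352 kg/m³

The peak of an instantaneous 1D plume sits at x = vt; there the Gaussian factor is 1 and C_max = M/(n_e·A·√(4πDt)), where n_e·A is the pore area the mass is dissolved in.
√(4πDt) = √(4π × 0.012 × 61) = 3.033 m, so C_max = 0.35/(0.40 × 82 × 3.033) = 0.00352 kg/m³.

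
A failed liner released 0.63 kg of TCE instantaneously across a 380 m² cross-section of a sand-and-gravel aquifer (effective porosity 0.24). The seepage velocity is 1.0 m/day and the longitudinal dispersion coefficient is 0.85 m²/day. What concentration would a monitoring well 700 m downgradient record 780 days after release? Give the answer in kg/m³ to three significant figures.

6.78e-06 kg/m³

For an instantaneous plane source, C(x,t) = M/(n_e·A·√(4πDt)) · exp(−(x−vt)²/(4Dt)), with n_e·A the pore (flow) area.
Plume center vt = 1.0 × 780 = 780 m, so the well at 700 m is 80 m upgradient of the peak.
√(4πDt) = 91.28 m, giving peak height M/(n_e·A·√(4πDt)) = 0.63/(0.24 × 380 × 91.28) = 7.568e-05 kg/m³.
(x−vt)²/(4Dt) = (-80)²/(4 × 0.85 × 780) = 2.413; exp(−2.413) = 0.08955.
C = 7.568e-05 × 0.08955 = 6.78e-06 kg/m³.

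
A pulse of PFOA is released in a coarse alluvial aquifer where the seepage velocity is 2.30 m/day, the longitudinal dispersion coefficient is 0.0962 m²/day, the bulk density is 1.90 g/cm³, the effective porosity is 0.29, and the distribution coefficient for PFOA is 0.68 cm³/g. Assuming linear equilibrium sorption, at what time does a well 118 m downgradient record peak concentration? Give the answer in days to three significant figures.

280 days

Retardation factor R = 1 + ρ_b·K_d/n = 1 + 1.90 × 0.68/0.29 = 5.455.
Sorption retards both mechanisms: v_R = v/R = 0.4216 m/day, D_R = D/R = 0.01764 m²/day.
Peak time from v_R²t² + 2D_R t − x² = 0: t = (√(D_R² + v_R²x²) − D_R)/v_R².
√(D_R² + v_R²x²) = √(0.01764² + 0.4216² × 118²) = 49.75; v_R² = 0.1777.
t = (49.75 − 0.01764)/0.1777 = 280 days.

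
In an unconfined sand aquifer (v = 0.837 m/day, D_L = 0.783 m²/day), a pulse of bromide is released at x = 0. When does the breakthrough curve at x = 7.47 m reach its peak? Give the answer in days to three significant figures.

For the 1D instantaneous-source solution, setting ∂C/∂t = 0 at fixed x gives v²t² + 2Dt − x² = 0, so t = (√(D² + v²x²) − D)/v².
√(D² + v²x²) = √(0.783² + 0.837² × 7.47²) = 6.301; v² = 0.700569.
t = (6.301 − 0.783)/0.700569 = 7.88 days (vs. the pure-advection estimate x/v = 8.92 d).

7.88 days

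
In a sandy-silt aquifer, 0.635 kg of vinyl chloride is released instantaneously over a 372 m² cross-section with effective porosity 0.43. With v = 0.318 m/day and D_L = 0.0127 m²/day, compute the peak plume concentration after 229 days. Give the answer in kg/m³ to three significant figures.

0.000657 kg/m³

The peak of an instantaneous 1D plume sits at x = vt; there the Gaussian factor is 1 and C_max = M/(n_e·A·√(4πDt)), where n_e·A is the pore area the mass is dissolved in.
√(4πDt) = √(4π × 0.0127 × 229) = 6.045 m, so C_max = 0.635/(0.43 × 372 × 6.045) = 0.000657 kg/m³.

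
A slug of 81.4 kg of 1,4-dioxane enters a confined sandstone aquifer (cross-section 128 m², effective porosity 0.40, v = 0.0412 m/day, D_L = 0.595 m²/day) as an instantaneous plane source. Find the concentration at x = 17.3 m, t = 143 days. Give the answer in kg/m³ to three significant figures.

For an instantaneous plane source, C(x,t) = M/(n_e·A·√(4πDt)) · exp(−(x−vt)²/(4Dt)), with n_e·A the pore (flow) area.
Plume center vt = 0.0412 × 143 = 5.8916 m, so the well at 17.3 m is 11.4084 m downgradient of the peak.
√(4πDt) = 32.70 m, giving peak height M/(n_e·A·√(4πDt)) = 81.4/(0.40 × 128 × 32.70) = 0.04862 kg/m³.
(x−vt)²/(4Dt) = (11.4084)²/(4 × 0.595 × 143) = 0.3824; exp(−0.3824) = 0.6822.
C = 0.04862 × 0.6822 = 0.0332 kg/m³.

0.0332 kg/m³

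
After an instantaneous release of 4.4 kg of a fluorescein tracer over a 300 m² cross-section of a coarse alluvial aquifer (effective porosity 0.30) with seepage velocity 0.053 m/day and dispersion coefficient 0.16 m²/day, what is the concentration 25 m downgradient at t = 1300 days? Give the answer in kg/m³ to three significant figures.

For an instantaneous plane source, C(x,t) = M/(n_e·A·√(4πDt)) · exp(−(x−vt)²/(4Dt)), with n_e·A the pore (flow) area.
Plume center vt = 0.053 × 1300 = 68.9 m, so the well at 25 m is 43.9 m upgradient of the peak.
√(4πDt) = 51.13 m, giving peak height M/(n_e·A·√(4πDt)) = 4.4/(0.30 × 300 × 51.13) = 0.0009562 kg/m³.
(x−vt)²/(4Dt) = (-43.9)²/(4 × 0.16 × 1300) = 2.316; exp(−2.316) = 0.09867.
C = 0.0009562 × 0.09867 = 9.43e-05 kg/m³.

9.43e-05 kg/m³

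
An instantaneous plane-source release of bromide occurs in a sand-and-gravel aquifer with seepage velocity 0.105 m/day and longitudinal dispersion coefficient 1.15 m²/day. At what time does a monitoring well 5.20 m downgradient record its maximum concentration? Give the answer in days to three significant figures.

11.2 days

For the 1D instantaneous-source solution, setting ∂C/∂t = 0 at fixed x gives v²t² + 2Dt − x² = 0, so t = (√(D² + v²x²) − D)/v².
√(D² + v²x²) = √(1.15² + 0.105² × 5.20²) = 1.273; v² = 0.011025.
t = (1.273 − 1.15)/0.011025 = 11.2 days (vs. the pure-advection estimate x/v = 49.5 d).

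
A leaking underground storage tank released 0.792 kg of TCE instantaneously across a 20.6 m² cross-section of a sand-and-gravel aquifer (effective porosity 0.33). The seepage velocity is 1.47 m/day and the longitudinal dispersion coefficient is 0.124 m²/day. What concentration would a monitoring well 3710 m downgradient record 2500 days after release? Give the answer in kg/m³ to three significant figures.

0.000695 kg/m³

For an instantaneous plane source, C(x,t) = M/(n_e·A·√(4πDt)) · exp(−(x−vt)²/(4Dt)), with n_e·A the pore (flow) area.
Plume center vt = 1.47 × 2500 = 3675 m, so the well at 3710 m is 35 m downgradient of the peak.
√(4πDt) = 62.41 m, giving peak height M/(n_e·A·√(4πDt)) = 0.792/(0.33 × 20.6 × 62.41) = 0.001867 kg/m³.
(x−vt)²/(4Dt) = (35)²/(4 × 0.124 × 2500) = 0.9879; exp(−0.9879) = 0.3724.
C = 0.001867 × 0.3724 = 0.000695 kg/m³.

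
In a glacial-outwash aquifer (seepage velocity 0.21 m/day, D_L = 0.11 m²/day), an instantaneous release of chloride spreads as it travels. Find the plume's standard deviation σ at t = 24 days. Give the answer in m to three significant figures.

Dispersive spreading gives a Gaussian with σ² = 2Dt; advection only shifts the center.
σ = √(2 × 0.11 × 24) = 2.30 m.

2.30 m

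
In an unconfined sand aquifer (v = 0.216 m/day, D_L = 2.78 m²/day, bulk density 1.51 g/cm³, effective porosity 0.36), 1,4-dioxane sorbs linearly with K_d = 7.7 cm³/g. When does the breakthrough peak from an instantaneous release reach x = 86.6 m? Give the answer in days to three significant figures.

Retardation factor R = 1 + ρ_b·K_d/n = 1 + 1.51 × 7.7/0.36 = 33.30.
Sorption retards both mechanisms: v_R = v/R = 0.006486 m/day, D_R = D/R = 0.08348 m²/day.
Peak time from v_R²t² + 2D_R t − x² = 0: t = (√(D_R² + v_R²x²) − D_R)/v_R².
√(D_R² + v_R²x²) = √(0.08348² + 0.006486² × 86.6²) = 0.5679; v_R² = 4.207e-05.
t = (0.5679 − 0.08348)/4.207e-05 = 11500 days.

11500 days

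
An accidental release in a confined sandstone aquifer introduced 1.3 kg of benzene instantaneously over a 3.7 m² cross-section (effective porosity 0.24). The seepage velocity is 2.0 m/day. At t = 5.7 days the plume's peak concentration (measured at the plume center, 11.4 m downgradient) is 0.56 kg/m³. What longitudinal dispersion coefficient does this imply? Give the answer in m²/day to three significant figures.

At the plume center C_max = M/(n_e·A·√(4πDt)), so D = M²/(4πt·(n_e·A·C_max)²).
n_e·A·C_max = 0.24 × 3.7 × 0.56 = 0.4973 kg/m.
D = 1.3²/(4π × 5.7 × 0.4973²) = 0.0954 m²/day.

0.0954 m²/day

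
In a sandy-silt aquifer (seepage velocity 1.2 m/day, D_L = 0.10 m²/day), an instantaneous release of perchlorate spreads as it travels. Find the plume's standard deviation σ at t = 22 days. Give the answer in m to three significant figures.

Dispersive spreading gives a Gaussian with σ² = 2Dt; advection only shifts the center.
σ = √(2 × 0.10 × 22) = 2.10 m.

2.10 m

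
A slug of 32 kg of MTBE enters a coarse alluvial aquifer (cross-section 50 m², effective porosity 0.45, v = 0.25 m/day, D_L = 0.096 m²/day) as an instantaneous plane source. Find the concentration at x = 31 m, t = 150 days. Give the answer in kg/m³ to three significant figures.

For an instantaneous plane source, C(x,t) = M/(n_e·A·√(4πDt)) · exp(−(x−vt)²/(4Dt)), with n_e·A the pore (flow) area.
Plume center vt = 0.25 × 150 = 37.5 m, so the well at 31 m is 6.5 m upgradient of the peak.
√(4πDt) = 13.45 m, giving peak height M/(n_e·A·√(4πDt)) = 32/(0.45 × 50 × 13.45) = 0.1057 kg/m³.
(x−vt)²/(4Dt) = (-6.5)²/(4 × 0.096 × 150) = 0.7335; exp(−0.7335) = 0.4802.
C = 0.1057 × 0.4802 = 0.0508 kg/m³.

0.0508 kg/m³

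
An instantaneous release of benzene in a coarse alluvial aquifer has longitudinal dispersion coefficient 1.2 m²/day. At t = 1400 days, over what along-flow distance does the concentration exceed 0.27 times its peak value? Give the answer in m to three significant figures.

188 m

The plume is Gaussian with σ = √(2Dt) = √(2 × 1.2 × 1400) = 57.97 m.
C/C_peak = exp(−Δx²/(2σ²)) = 0.27 ⇒ Δx = σ·√(−2 ln 0.27) = 57.97 × 1.618 = 93.80 m.
Width = 2Δx = 188 m.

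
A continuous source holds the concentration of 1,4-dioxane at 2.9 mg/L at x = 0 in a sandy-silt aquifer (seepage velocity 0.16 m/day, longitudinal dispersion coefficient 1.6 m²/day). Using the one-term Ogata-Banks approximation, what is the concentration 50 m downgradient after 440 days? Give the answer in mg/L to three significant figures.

For a continuous step input, C/C₀ ≈ ½·erfc((x−vt)/(2√(Dt))).
vt = 0.16 × 440 = 70.4 m and 2√(Dt) = 2√(1.6 × 440) = 53.07 m.
Argument (x−vt)/(2√(Dt)) = (50 − 70.4)/53.07 = -0.3844; ½·erfc(-0.3844) = 0.7066.
C = 2.9 × 0.7066 = 2.05 mg/L.

2.05 mg/L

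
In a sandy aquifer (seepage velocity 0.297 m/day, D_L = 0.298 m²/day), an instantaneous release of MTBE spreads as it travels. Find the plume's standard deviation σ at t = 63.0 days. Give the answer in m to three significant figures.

6.13 m

Dispersive spreading gives a Gaussian with σ² = 2Dt; advection only shifts the center.
σ = √(2 × 0.298 × 63.0) = 6.13 m.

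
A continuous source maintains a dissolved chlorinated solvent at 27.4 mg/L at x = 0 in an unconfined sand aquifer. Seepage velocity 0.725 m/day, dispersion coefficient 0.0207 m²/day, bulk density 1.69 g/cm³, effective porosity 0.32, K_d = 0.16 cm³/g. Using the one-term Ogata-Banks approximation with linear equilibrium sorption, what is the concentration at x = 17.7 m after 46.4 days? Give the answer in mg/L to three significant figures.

19.2 mg/L

Retardation factor R = 1 + ρ_b·K_d/n = 1 + 1.69 × 0.16/0.32 = 1.845.
Sorption retards both mechanisms: v_R = v/R = 0.3930 m/day, D_R = D/R = 0.01122 m²/day.
v_R·t = 0.3930 × 46.4 = 18.2352 m; 2√(D_R t) = 1.443 m; argument = (17.7 − 18.2352)/1.443 = -0.3709.
C = C₀ × ½·erfc(-0.3709) = 27.4 × 0.7000 = 19.2 mg/L.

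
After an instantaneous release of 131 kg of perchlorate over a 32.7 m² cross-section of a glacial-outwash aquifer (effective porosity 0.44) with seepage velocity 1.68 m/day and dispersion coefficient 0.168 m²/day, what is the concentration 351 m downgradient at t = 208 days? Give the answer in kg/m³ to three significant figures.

0.427 kg/m³

For an instantaneous plane source, C(x,t) = M/(n_e·A·√(4πDt)) · exp(−(x−vt)²/(4Dt)), with n_e·A the pore (flow) area.
Plume center vt = 1.68 × 208 = 349.44 m, so the well at 351 m is 1.56 m downgradient of the peak.
√(4πDt) = 20.96 m, giving peak height M/(n_e·A·√(4πDt)) = 131/(0.44 × 32.7 × 20.96) = 0.4344 kg/m³.
(x−vt)²/(4Dt) = (1.56)²/(4 × 0.168 × 208) = 0.01741; exp(−0.01741) = 0.9827.
C = 0.4344 × 0.9827 = 0.427 kg/m³.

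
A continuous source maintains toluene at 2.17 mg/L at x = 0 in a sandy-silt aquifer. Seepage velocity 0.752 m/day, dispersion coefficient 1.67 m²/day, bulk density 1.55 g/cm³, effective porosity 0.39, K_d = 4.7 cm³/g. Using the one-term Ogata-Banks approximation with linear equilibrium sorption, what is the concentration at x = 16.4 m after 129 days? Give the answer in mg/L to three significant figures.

0.0154 mg/L

Retardation factor R = 1 + ρ_b·K_d/n = 1 + 1.55 × 4.7/0.39 = 19.68.
Sorption retards both mechanisms: v_R = v/R = 0.03821 m/day, D_R = D/R = 0.08486 m²/day.
v_R·t = 0.03821 × 129 = 4.92909 m; 2√(D_R t) = 6.617 m; argument = (16.4 − 4.92909)/6.617 = 1.734.
C = C₀ × ½·erfc(1.734) = 2.17 × 0.007098 = 0.0154 mg/L.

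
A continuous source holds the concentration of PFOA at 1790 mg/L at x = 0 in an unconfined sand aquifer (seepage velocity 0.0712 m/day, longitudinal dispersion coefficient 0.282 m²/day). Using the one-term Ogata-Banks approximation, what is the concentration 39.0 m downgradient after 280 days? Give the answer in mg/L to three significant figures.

116 mg/L

For a continuous step input, C/C₀ ≈ ½·erfc((x−vt)/(2√(Dt))).
vt = 0.0712 × 280 = 19.936 m and 2√(Dt) = 2√(0.282 × 280) = 17.77 m.
Argument (x−vt)/(2√(Dt)) = (39.0 − 19.936)/17.77 = 1.073; ½·erfc(1.073) = 0.06458.
C = 1790 × 0.06458 = 116 mg/L.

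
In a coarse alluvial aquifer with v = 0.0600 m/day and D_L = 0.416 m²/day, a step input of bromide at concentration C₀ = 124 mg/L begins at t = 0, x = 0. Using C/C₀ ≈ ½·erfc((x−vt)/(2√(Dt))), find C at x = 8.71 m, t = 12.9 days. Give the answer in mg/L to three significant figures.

For a continuous step input, C/C₀ ≈ ½·erfc((x−vt)/(2√(Dt))).
vt = 0.0600 × 12.9 = 0.774 m and 2√(Dt) = 2√(0.416 × 12.9) = 4.633 m.
Argument (x−vt)/(2√(Dt)) = (8.71 − 0.774)/4.633 = 1.713; ½·erfc(1.713) = 0.007706.
C = 124 × 0.007706 = 0.956 mg/L.

0.956 mg/L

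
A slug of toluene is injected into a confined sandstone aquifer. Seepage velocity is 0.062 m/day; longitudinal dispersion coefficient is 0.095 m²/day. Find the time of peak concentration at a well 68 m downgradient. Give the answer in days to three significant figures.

For the 1D instantaneous-source solution, setting ∂C/∂t = 0 at fixed x gives v²t² + 2Dt − x² = 0, so t = (√(D² + v²x²) − D)/v².
√(D² + v²x²) = √(0.095² + 0.062² × 68²) = 4.217; v² = 0.003844.
t = (4.217 − 0.095)/0.003844 = 1070 days (vs. the pure-advection estimate x/v = 1100 d).

1070 days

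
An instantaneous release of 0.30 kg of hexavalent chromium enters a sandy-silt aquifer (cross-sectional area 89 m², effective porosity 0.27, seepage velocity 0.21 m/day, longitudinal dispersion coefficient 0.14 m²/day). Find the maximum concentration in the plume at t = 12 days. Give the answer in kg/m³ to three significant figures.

The peak of an instantaneous 1D plume sits at x = vt; there the Gaussian factor is 1 and C_max = M/(n_e·A·√(4πDt)), where n_e·A is the pore area the mass is dissolved in.
√(4πDt) = √(4π × 0.14 × 12) = 4.595 m, so C_max = 0.30/(0.27 × 89 × 4.595) = 0.00272 kg/m³.

0.00272 kg/m³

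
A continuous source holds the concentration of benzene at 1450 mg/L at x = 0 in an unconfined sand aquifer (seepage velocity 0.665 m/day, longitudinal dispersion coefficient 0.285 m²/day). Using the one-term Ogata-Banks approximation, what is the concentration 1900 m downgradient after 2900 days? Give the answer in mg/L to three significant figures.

For a continuous step input, C/C₀ ≈ ½·erfc((x−vt)/(2√(Dt))).
vt = 0.665 × 2900 = 1928.5 m and 2√(Dt) = 2√(0.285 × 2900) = 57.50 m.
Argument (x−vt)/(2√(Dt)) = (1900 − 1928.5)/57.50 = -0.4957; ½·erfc(-0.4957) = 0.7584.
C = 1450 × 0.7584 = 1100 mg/L.

1100 mg/L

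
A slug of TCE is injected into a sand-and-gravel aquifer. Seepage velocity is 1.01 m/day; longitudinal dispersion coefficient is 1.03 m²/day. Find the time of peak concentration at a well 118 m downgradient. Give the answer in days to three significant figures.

116 days

For the 1D instantaneous-source solution, setting ∂C/∂t = 0 at fixed x gives v²t² + 2Dt − x² = 0, so t = (√(D² + v²x²) − D)/v².
√(D² + v²x²) = √(1.03² + 1.01² × 118²) = 119.2; v² = 1.0201.
t = (119.2 − 1.03)/1.0201 = 116 days (vs. the pure-advection estimate x/v = 117 d).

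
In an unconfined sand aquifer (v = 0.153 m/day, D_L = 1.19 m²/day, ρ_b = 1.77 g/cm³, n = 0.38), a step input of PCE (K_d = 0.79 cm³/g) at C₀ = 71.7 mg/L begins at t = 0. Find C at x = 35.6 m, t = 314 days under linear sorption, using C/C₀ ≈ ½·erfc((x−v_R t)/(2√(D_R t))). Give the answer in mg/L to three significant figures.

Retardation factor R = 1 + ρ_b·K_d/n = 1 + 1.77 × 0.79/0.38 = 4.680.
Sorption retards both mechanisms: v_R = v/R = 0.03269 m/day, D_R = D/R = 0.2543 m²/day.
v_R·t = 0.03269 × 314 = 10.26466 m; 2√(D_R t) = 17.87 m; argument = (35.6 − 10.26466)/17.87 = 1.418.
C = C₀ × ½·erfc(1.418) = 71.7 × 0.02246 = 1.61 mg/L.

1.61 mg/L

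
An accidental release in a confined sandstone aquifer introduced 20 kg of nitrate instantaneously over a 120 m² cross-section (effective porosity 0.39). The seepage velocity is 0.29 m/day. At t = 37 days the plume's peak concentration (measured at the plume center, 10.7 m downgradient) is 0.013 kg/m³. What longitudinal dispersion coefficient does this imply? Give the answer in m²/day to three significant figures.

2.32 m²/day

At the plume center C_max = M/(n_e·A·√(4πDt)), so D = M²/(4πt·(n_e·A·C_max)²).
n_e·A·C_max = 0.39 × 120 × 0.013 = 0.6084 kg/m.
D = 20²/(4π × 37 × 0.6084²) = 2.32 m²/day.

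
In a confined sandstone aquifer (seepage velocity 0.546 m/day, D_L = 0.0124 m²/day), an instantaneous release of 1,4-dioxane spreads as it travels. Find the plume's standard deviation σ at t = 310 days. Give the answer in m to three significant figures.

2.77 m

Dispersive spreading gives a Gaussian with σ² = 2Dt; advection only shifts the center.
σ = √(2 × 0.0124 × 310) = 2.77 m.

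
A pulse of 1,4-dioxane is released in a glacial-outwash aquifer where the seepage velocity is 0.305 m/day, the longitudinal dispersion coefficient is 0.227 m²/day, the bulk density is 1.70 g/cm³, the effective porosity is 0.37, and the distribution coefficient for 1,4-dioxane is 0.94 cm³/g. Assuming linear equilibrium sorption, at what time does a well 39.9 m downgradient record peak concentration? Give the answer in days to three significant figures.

Retardation factor R = 1 + ρ_b·K_d/n = 1 + 1.70 × 0.94/0.37 = 5.319.
Sorption retards both mechanisms: v_R = v/R = 0.05734 m/day, D_R = D/R = 0.04268 m²/day.
Peak time from v_R²t² + 2D_R t − x² = 0: t = (√(D_R² + v_R²x²) − D_R)/v_R².
√(D_R² + v_R²x²) = √(0.04268² + 0.05734² × 39.9²) = 2.288; v_R² = 0.003288.
t = (2.288 − 0.04268)/0.003288 = 683 days.

683 days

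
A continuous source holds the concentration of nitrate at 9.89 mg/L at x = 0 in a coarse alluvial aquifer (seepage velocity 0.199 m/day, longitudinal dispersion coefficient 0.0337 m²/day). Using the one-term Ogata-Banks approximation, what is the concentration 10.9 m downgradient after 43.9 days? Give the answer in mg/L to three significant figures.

1.03 mg/L

For a continuous step input, C/C₀ ≈ ½·erfc((x−vt)/(2√(Dt))).
vt = 0.199 × 43.9 = 8.7361 m and 2√(Dt) = 2√(0.0337 × 43.9) = 2.433 m.
Argument (x−vt)/(2√(Dt)) = (10.9 − 8.7361)/2.433 = 0.8894; ½·erfc(0.8894) = 0.1042.
C = 9.89 × 0.1042 = 1.03 mg/L.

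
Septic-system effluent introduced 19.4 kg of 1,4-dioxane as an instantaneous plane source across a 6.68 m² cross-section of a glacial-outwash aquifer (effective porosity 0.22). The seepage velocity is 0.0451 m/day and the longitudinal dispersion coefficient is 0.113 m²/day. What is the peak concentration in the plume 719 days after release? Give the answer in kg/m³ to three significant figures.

0.413 kg/m³

The peak of an instantaneous 1D plume sits at x = vt; there the Gaussian factor is 1 and C_max = M/(n_e·A·√(4πDt)), where n_e·A is the pore area the mass is dissolved in.
√(4πDt) = √(4π × 0.113 × 719) = 31.95 m, so C_max = 19.4/(0.22 × 6.68 × 31.95) = 0.413 kg/m³.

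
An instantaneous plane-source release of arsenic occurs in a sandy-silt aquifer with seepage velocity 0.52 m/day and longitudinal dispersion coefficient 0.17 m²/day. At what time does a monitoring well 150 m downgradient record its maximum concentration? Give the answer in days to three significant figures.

288 days

For the 1D instantaneous-source solution, setting ∂C/∂t = 0 at fixed x gives v²t² + 2Dt − x² = 0, so t = (√(D² + v²x²) − D)/v².
√(D² + v²x²) = √(0.17² + 0.52² × 150²) = 78.00; v² = 0.2704.
t = (78.00 − 0.17)/0.2704 = 288 days (vs. the pure-advection estimate x/v = 288 d).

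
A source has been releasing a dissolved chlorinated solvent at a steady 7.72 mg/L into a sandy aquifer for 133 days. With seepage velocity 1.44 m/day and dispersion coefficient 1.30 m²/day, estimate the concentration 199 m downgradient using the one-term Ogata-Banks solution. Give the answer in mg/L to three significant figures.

2.65 mg/L

For a continuous step input, C/C₀ ≈ ½·erfc((x−vt)/(2√(Dt))).
vt = 1.44 × 133 = 191.52 m and 2√(Dt) = 2√(1.30 × 133) = 26.30 m.
Argument (x−vt)/(2√(Dt)) = (199 − 191.52)/26.30 = 0.2844; ½·erfc(0.2844) = 0.3438.
C = 7.72 × 0.3438 = 2.65 mg/L.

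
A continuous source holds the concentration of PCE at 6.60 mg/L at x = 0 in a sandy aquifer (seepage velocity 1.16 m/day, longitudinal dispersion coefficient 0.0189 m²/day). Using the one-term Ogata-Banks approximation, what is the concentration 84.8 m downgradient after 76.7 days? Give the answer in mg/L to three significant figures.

6.55 mg/L

For a continuous step input, C/C₀ ≈ ½·erfc((x−vt)/(2√(Dt))).
vt = 1.16 × 76.7 = 88.972 m and 2√(Dt) = 2√(0.0189 × 76.7) = 2.408 m.
Argument (x−vt)/(2√(Dt)) = (84.8 − 88.972)/2.408 = -1.733; ½·erfc(-1.733) = 0.9929.
C = 6.60 × 0.9929 = 6.55 mg/L.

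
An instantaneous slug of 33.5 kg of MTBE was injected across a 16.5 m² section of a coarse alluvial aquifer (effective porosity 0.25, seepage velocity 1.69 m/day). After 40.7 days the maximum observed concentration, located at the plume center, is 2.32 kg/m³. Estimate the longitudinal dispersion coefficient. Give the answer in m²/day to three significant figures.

At the plume center C_max = M/(n_e·A·√(4πDt)), so D = M²/(4πt·(n_e·A·C_max)²).
n_e·A·C_max = 0.25 × 16.5 × 2.32 = 9.570 kg/m.
D = 33.5²/(4π × 40.7 × 9.570²) = 0.0240 m²/day.

0.0240 m²/day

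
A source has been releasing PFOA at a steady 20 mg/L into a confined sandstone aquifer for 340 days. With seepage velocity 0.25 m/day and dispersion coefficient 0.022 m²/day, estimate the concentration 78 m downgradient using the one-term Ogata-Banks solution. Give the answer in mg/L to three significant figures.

For a continuous step input, C/C₀ ≈ ½·erfc((x−vt)/(2√(Dt))).
vt = 0.25 × 340 = 85 m and 2√(Dt) = 2√(0.022 × 340) = 5.470 m.
Argument (x−vt)/(2√(Dt)) = (78 − 85)/5.470 = -1.280; ½·erfc(-1.280) = 0.9649.
C = 20 × 0.9649 = 19.3 mg/L.

19.3 mg/L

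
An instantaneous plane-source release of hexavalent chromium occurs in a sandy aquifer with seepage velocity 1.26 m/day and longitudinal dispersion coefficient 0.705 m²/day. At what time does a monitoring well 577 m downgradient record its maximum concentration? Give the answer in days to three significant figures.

For the 1D instantaneous-source solution, setting ∂C/∂t = 0 at fixed x gives v²t² + 2Dt − x² = 0, so t = (√(D² + v²x²) − D)/v².
√(D² + v²x²) = √(0.705² + 1.26² × 577²) = 727.0; v² = 1.5876.
t = (727.0 − 0.705)/1.5876 = 457 days (vs. the pure-advection estimate x/v = 458 d).

457 days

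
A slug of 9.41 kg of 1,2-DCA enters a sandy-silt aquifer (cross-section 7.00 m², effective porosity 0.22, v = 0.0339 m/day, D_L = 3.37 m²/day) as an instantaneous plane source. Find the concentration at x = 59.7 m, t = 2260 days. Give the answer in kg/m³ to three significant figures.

For an instantaneous plane source, C(x,t) = M/(n_e·A·√(4πDt)) · exp(−(x−vt)²/(4Dt)), with n_e·A the pore (flow) area.
Plume center vt = 0.0339 × 2260 = 76.614 m, so the well at 59.7 m is 16.914 m upgradient of the peak.
√(4πDt) = 309.4 m, giving peak height M/(n_e·A·√(4πDt)) = 9.41/(0.22 × 7.00 × 309.4) = 0.01975 kg/m³.
(x−vt)²/(4Dt) = (-16.914)²/(4 × 3.37 × 2260) = 0.009391; exp(−0.009391) = 0.9907.
C = 0.01975 × 0.9907 = 0.0196 kg/m³.

0.0196 kg/m³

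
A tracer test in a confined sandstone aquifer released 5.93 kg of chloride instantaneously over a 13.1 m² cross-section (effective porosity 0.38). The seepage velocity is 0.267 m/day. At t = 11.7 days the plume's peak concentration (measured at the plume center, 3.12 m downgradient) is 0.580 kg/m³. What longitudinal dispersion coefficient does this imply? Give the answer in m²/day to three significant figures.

0.0287 m²/day

At the plume center C_max = M/(n_e·A·√(4πDt)), so D = M²/(4πt·(n_e·A·C_max)²).
n_e·A·C_max = 0.38 × 13.1 × 0.580 = 2.887 kg/m.
D = 5.93²/(4π × 11.7 × 2.887²) = 0.0287 m²/day.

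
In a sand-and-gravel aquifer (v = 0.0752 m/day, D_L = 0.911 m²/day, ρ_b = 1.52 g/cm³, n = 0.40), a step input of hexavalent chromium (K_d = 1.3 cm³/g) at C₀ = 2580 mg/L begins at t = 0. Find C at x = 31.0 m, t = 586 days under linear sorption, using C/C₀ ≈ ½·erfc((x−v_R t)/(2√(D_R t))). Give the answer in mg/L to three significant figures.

101 mg/L

Retardation factor R = 1 + ρ_b·K_d/n = 1 + 1.52 × 1.3/0.40 = 5.940.
Sorption retards both mechanisms: v_R = v/R = 0.01266 m/day, D_R = D/R = 0.1534 m²/day.
v_R·t = 0.01266 × 586 = 7.41876 m; 2√(D_R t) = 18.96 m; argument = (31.0 − 7.41876)/18.96 = 1.244.
C = C₀ × ½·erfc(1.244) = 2580 × 0.03926 = 101 mg/L.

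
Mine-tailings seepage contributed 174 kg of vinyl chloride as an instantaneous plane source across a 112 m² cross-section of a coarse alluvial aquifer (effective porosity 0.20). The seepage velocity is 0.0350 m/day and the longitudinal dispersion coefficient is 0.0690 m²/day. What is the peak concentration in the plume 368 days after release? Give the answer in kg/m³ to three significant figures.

The peak of an instantaneous 1D plume sits at x = vt; there the Gaussian factor is 1 and C_max = M/(n_e·A·√(4πDt)), where n_e·A is the pore area the mass is dissolved in.
√(4πDt) = √(4π × 0.0690 × 368) = 17.86 m, so C_max = 174/(0.20 × 112 × 17.86) = 0.435 kg/m³.

0.435 kg/m³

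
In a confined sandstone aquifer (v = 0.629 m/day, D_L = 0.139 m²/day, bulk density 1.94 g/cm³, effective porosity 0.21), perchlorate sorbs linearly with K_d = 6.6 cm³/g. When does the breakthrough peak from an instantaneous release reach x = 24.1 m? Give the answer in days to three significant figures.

2350 days

Retardation factor R = 1 + ρ_b·K_d/n = 1 + 1.94 × 6.6/0.21 = 61.97.
Sorption retards both mechanisms: v_R = v/R = 0.01015 m/day, D_R = D/R = 0.002243 m²/day.
Peak time from v_R²t² + 2D_R t − x² = 0: t = (√(D_R² + v_R²x²) − D_R)/v_R².
√(D_R² + v_R²x²) = √(0.002243² + 0.01015² × 24.1²) = 0.2446; v_R² = 0.0001030.
t = (0.2446 − 0.002243)/0.0001030 = 2350 days.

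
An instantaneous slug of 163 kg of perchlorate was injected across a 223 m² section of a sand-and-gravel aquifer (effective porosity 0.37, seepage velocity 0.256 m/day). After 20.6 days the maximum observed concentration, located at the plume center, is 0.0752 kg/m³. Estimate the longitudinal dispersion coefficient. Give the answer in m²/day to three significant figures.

At the plume center C_max = M/(n_e·A·√(4πDt)), so D = M²/(4πt·(n_e·A·C_max)²).
n_e·A·C_max = 0.37 × 223 × 0.0752 = 6.205 kg/m.
D = 163²/(4π × 20.6 × 6.205²) = 2.67 m²/day.

2.67 m²/day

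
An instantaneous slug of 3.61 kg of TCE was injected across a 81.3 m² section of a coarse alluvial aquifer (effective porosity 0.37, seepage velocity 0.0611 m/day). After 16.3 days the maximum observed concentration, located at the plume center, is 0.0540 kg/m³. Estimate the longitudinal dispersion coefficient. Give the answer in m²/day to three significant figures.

At the plume center C_max = M/(n_e·A·√(4πDt)), so D = M²/(4πt·(n_e·A·C_max)²).
n_e·A·C_max = 0.37 × 81.3 × 0.0540 = 1.624 kg/m.
D = 3.61²/(4π × 16.3 × 1.624²) = 0.0241 m²/day.

0.0241 m²/day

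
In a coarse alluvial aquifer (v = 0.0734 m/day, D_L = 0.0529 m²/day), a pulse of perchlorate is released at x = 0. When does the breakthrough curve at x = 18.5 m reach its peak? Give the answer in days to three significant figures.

For the 1D instantaneous-source solution, setting ∂C/∂t = 0 at fixed x gives v²t² + 2Dt − x² = 0, so t = (√(D² + v²x²) − D)/v².
√(D² + v²x²) = √(0.0529² + 0.0734² × 18.5²) = 1.359; v² = 0.00538756.
t = (1.359 − 0.0529)/0.00538756 = 242 days (vs. the pure-advection estimate x/v = 252 d).

242 days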